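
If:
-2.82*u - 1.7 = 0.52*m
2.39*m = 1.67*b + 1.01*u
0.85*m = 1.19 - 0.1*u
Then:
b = 2.68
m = 1.50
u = -0.88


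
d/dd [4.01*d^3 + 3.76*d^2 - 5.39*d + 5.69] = 12.03*d^2 + 7.52*d - 5.39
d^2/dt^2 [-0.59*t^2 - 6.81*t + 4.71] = -1.18000000000000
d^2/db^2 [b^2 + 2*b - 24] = 2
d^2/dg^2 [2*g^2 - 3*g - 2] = 4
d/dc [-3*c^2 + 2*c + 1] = 2 - 6*c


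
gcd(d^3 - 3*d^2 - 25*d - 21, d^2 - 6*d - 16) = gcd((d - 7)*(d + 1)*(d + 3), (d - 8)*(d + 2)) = 1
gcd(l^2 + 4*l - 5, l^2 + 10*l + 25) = l + 5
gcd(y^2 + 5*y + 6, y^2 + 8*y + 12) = y + 2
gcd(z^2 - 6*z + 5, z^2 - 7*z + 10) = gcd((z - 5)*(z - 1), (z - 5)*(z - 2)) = z - 5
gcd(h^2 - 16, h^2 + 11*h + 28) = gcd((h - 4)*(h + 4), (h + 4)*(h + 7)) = h + 4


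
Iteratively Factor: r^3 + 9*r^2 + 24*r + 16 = (r + 4)*(r^2 + 5*r + 4) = (r + 1)*(r + 4)*(r + 4)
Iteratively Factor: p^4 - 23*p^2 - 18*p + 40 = (p + 4)*(p^3 - 4*p^2 - 7*p + 10) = (p - 1)*(p + 4)*(p^2 - 3*p - 10) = (p - 1)*(p + 2)*(p + 4)*(p - 5)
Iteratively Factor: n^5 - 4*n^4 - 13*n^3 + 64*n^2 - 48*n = (n - 1)*(n^4 - 3*n^3 - 16*n^2 + 48*n) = (n - 1)*(n + 4)*(n^3 - 7*n^2 + 12*n) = (n - 4)*(n - 1)*(n + 4)*(n^2 - 3*n) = (n - 4)*(n - 3)*(n - 1)*(n + 4)*(n)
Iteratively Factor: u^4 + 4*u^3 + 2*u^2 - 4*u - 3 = (u + 1)*(u^3 + 3*u^2 - u - 3) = (u - 1)*(u + 1)*(u^2 + 4*u + 3) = (u - 1)*(u + 1)^2*(u + 3)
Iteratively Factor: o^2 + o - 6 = (o + 3)*(o - 2)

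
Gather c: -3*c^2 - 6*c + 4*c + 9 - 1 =-3*c^2 - 2*c + 8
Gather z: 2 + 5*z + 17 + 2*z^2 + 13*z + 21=2*z^2 + 18*z + 40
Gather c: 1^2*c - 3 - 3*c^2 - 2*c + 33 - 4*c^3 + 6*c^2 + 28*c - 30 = -4*c^3 + 3*c^2 + 27*c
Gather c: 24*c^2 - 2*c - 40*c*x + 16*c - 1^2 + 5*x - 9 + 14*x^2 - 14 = 24*c^2 + c*(14 - 40*x) + 14*x^2 + 5*x - 24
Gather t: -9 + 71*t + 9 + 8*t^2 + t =8*t^2 + 72*t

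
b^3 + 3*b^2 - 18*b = b*(b - 3)*(b + 6)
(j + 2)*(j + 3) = j^2 + 5*j + 6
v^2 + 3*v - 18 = (v - 3)*(v + 6)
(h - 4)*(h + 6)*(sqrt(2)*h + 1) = sqrt(2)*h^3 + h^2 + 2*sqrt(2)*h^2 - 24*sqrt(2)*h + 2*h - 24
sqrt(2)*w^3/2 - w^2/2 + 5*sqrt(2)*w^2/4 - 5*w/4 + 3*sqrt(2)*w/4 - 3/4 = (w + 3/2)*(w - sqrt(2)/2)*(sqrt(2)*w/2 + sqrt(2)/2)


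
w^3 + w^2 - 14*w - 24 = (w - 4)*(w + 2)*(w + 3)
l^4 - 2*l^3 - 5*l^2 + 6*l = l*(l - 3)*(l - 1)*(l + 2)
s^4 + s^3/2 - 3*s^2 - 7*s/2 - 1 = (s - 2)*(s + 1/2)*(s + 1)^2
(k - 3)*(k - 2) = k^2 - 5*k + 6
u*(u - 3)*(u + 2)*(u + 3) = u^4 + 2*u^3 - 9*u^2 - 18*u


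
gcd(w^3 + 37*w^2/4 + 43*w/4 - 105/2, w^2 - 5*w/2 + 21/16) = w - 7/4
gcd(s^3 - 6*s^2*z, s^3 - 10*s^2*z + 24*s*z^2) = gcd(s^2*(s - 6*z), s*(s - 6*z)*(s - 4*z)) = -s^2 + 6*s*z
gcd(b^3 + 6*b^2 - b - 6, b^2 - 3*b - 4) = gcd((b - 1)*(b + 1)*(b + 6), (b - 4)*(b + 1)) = b + 1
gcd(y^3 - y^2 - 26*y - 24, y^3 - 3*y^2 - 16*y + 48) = y + 4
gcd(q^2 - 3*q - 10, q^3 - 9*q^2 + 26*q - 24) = 1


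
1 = 1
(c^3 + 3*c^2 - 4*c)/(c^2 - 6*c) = (c^2 + 3*c - 4)/(c - 6)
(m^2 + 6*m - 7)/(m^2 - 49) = (m - 1)/(m - 7)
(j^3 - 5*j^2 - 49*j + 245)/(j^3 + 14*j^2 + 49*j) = (j^2 - 12*j + 35)/(j*(j + 7))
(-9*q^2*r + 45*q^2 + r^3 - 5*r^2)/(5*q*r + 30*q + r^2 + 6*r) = (-9*q^2*r + 45*q^2 + r^3 - 5*r^2)/(5*q*r + 30*q + r^2 + 6*r)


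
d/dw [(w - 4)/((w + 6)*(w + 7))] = (-w^2 + 8*w + 94)/(w^4 + 26*w^3 + 253*w^2 + 1092*w + 1764)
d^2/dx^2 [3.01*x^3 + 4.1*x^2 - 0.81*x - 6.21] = 18.06*x + 8.2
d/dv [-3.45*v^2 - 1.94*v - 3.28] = -6.9*v - 1.94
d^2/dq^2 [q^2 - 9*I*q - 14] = 2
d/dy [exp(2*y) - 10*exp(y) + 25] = 2*(exp(y) - 5)*exp(y)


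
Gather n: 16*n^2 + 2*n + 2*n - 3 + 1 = 16*n^2 + 4*n - 2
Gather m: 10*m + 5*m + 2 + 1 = 15*m + 3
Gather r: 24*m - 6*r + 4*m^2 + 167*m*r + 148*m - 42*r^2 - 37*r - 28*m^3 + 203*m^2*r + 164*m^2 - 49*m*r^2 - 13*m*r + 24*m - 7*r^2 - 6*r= -28*m^3 + 168*m^2 + 196*m + r^2*(-49*m - 49) + r*(203*m^2 + 154*m - 49)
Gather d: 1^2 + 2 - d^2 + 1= 4 - d^2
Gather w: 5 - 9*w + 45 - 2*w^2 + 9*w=50 - 2*w^2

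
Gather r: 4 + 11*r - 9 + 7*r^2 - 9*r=7*r^2 + 2*r - 5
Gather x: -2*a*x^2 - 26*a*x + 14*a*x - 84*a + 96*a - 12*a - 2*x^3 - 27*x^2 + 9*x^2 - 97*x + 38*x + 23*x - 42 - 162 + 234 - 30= -2*x^3 + x^2*(-2*a - 18) + x*(-12*a - 36)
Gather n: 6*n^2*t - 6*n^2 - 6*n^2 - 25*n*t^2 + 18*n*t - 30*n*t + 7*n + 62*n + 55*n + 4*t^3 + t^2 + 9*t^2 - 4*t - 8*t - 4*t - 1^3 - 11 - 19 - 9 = n^2*(6*t - 12) + n*(-25*t^2 - 12*t + 124) + 4*t^3 + 10*t^2 - 16*t - 40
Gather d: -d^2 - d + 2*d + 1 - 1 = -d^2 + d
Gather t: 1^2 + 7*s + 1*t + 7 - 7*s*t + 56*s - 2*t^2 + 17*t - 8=63*s - 2*t^2 + t*(18 - 7*s)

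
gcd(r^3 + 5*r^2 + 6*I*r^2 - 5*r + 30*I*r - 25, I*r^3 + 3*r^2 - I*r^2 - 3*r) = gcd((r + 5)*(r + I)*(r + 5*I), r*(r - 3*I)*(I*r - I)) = 1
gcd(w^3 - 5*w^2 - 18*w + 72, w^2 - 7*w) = 1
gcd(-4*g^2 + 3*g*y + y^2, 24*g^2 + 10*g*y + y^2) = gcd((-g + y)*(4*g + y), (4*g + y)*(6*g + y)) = 4*g + y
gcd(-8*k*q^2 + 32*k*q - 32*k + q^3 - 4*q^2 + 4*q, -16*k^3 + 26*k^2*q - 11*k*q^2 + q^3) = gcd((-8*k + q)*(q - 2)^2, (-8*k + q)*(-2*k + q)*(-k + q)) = -8*k + q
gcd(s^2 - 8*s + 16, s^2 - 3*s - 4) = s - 4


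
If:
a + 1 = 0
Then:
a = -1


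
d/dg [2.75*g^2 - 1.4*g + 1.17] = 5.5*g - 1.4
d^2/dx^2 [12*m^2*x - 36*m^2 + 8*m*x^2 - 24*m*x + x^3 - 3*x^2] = 16*m + 6*x - 6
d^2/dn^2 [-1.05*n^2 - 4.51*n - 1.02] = -2.10000000000000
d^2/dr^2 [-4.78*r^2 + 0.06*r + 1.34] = -9.56000000000000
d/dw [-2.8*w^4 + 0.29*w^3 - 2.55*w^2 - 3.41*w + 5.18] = -11.2*w^3 + 0.87*w^2 - 5.1*w - 3.41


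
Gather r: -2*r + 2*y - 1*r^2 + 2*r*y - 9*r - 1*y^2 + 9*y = -r^2 + r*(2*y - 11) - y^2 + 11*y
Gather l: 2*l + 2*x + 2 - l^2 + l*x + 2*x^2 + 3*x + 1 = -l^2 + l*(x + 2) + 2*x^2 + 5*x + 3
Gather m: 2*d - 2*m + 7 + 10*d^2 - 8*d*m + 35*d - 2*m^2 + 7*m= 10*d^2 + 37*d - 2*m^2 + m*(5 - 8*d) + 7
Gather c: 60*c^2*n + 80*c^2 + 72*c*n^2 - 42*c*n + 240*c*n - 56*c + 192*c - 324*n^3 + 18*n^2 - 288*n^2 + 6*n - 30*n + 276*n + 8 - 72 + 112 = c^2*(60*n + 80) + c*(72*n^2 + 198*n + 136) - 324*n^3 - 270*n^2 + 252*n + 48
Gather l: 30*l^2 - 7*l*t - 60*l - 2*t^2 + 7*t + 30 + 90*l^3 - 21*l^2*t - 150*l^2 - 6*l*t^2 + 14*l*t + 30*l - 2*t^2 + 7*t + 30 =90*l^3 + l^2*(-21*t - 120) + l*(-6*t^2 + 7*t - 30) - 4*t^2 + 14*t + 60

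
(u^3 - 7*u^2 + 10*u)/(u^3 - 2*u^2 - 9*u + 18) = u*(u - 5)/(u^2 - 9)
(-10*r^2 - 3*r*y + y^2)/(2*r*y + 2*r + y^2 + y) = (-5*r + y)/(y + 1)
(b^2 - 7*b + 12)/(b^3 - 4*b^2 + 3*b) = (b - 4)/(b*(b - 1))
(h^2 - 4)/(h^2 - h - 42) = (4 - h^2)/(-h^2 + h + 42)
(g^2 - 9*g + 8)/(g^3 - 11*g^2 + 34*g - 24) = (g - 8)/(g^2 - 10*g + 24)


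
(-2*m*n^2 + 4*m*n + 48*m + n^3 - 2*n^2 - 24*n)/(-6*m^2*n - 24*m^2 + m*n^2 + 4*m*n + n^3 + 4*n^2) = (n - 6)/(3*m + n)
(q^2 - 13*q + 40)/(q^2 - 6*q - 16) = (q - 5)/(q + 2)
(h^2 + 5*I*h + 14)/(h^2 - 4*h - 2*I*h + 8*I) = (h + 7*I)/(h - 4)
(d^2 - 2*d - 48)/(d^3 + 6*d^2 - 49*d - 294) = (d - 8)/(d^2 - 49)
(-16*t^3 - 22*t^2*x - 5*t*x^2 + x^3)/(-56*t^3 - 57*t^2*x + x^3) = (2*t + x)/(7*t + x)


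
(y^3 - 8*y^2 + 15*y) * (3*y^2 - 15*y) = 3*y^5 - 39*y^4 + 165*y^3 - 225*y^2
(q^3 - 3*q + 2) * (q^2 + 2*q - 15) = q^5 + 2*q^4 - 18*q^3 - 4*q^2 + 49*q - 30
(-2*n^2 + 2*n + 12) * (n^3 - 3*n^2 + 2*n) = -2*n^5 + 8*n^4 + 2*n^3 - 32*n^2 + 24*n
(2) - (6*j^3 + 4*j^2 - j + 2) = -6*j^3 - 4*j^2 + j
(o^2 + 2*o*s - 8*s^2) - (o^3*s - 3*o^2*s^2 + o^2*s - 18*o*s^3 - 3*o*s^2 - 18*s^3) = -o^3*s + 3*o^2*s^2 - o^2*s + o^2 + 18*o*s^3 + 3*o*s^2 + 2*o*s + 18*s^3 - 8*s^2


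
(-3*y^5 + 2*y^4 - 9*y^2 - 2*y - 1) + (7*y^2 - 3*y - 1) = -3*y^5 + 2*y^4 - 2*y^2 - 5*y - 2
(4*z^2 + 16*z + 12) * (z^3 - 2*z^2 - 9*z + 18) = 4*z^5 + 8*z^4 - 56*z^3 - 96*z^2 + 180*z + 216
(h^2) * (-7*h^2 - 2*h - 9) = -7*h^4 - 2*h^3 - 9*h^2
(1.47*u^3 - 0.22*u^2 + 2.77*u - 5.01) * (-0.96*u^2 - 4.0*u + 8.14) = -1.4112*u^5 - 5.6688*u^4 + 10.1866*u^3 - 8.0612*u^2 + 42.5878*u - 40.7814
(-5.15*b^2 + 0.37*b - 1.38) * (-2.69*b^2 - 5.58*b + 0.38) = 13.8535*b^4 + 27.7417*b^3 - 0.309400000000001*b^2 + 7.841*b - 0.5244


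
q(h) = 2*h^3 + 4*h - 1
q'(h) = 6*h^2 + 4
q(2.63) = 45.90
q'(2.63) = 45.50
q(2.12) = 26.54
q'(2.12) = 30.97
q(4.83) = 243.68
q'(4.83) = 143.97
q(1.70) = 15.63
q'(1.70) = 21.34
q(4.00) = 143.00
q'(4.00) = 100.00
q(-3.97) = -142.02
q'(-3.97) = 98.57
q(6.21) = 502.81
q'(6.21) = 235.38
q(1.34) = 9.17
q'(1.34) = 14.77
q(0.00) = -1.00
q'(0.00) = 4.00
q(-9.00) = -1495.00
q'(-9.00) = 490.00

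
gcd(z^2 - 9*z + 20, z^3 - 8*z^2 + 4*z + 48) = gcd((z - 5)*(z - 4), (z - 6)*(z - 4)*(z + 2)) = z - 4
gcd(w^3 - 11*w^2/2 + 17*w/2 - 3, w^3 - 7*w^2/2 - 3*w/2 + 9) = w^2 - 5*w + 6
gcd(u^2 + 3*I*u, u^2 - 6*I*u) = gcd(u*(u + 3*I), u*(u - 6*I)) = u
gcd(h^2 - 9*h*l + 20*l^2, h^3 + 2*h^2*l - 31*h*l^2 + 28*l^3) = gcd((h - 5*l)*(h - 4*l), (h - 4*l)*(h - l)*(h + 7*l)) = h - 4*l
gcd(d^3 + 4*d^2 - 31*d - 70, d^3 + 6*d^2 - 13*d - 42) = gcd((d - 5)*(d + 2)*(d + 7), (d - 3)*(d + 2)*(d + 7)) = d^2 + 9*d + 14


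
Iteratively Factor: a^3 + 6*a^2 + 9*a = (a + 3)*(a^2 + 3*a) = a*(a + 3)*(a + 3)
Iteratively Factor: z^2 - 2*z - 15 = (z - 5)*(z + 3)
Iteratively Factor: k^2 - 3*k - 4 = (k + 1)*(k - 4)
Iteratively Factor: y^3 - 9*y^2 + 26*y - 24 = (y - 4)*(y^2 - 5*y + 6) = (y - 4)*(y - 2)*(y - 3)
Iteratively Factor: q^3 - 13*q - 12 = (q + 3)*(q^2 - 3*q - 4) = (q + 1)*(q + 3)*(q - 4)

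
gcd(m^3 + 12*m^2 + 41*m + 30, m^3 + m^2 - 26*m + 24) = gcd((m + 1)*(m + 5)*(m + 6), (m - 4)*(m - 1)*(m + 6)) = m + 6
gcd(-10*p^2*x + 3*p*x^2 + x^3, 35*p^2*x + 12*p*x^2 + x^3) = 5*p*x + x^2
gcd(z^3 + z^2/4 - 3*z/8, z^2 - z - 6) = 1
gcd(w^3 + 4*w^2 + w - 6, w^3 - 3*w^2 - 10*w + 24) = w + 3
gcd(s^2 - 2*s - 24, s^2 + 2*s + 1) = 1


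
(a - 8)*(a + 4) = a^2 - 4*a - 32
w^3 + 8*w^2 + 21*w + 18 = (w + 2)*(w + 3)^2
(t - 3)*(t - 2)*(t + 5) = t^3 - 19*t + 30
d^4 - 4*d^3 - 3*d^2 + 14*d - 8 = (d - 4)*(d - 1)^2*(d + 2)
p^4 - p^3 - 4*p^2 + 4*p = p*(p - 2)*(p - 1)*(p + 2)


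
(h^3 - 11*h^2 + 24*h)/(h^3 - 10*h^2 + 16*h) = (h - 3)/(h - 2)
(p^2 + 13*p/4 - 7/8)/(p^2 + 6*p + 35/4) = (4*p - 1)/(2*(2*p + 5))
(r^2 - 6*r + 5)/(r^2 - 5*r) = (r - 1)/r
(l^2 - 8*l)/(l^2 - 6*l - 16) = l/(l + 2)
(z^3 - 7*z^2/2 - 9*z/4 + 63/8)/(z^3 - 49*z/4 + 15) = (4*z^2 - 8*z - 21)/(2*(2*z^2 + 3*z - 20))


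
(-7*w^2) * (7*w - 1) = -49*w^3 + 7*w^2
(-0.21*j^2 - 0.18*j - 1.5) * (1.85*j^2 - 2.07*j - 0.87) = -0.3885*j^4 + 0.1017*j^3 - 2.2197*j^2 + 3.2616*j + 1.305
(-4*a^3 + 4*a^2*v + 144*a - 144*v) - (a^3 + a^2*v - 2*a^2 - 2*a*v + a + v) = -5*a^3 + 3*a^2*v + 2*a^2 + 2*a*v + 143*a - 145*v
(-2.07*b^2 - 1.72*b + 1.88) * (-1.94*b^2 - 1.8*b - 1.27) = 4.0158*b^4 + 7.0628*b^3 + 2.0777*b^2 - 1.1996*b - 2.3876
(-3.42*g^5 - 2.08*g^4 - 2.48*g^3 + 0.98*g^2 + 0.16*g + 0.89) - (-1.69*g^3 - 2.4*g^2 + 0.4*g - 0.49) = -3.42*g^5 - 2.08*g^4 - 0.79*g^3 + 3.38*g^2 - 0.24*g + 1.38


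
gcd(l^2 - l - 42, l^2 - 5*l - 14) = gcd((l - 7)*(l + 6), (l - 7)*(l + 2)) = l - 7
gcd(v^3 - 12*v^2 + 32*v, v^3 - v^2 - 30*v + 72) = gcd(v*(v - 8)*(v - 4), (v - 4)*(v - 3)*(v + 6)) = v - 4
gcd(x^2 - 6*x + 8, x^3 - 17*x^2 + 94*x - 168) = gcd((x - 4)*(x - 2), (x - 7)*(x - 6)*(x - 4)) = x - 4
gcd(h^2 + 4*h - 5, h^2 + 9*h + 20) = h + 5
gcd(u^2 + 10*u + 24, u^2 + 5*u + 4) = u + 4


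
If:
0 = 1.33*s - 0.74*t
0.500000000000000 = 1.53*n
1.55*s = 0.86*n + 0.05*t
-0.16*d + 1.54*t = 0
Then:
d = 3.33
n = 0.33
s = 0.19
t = 0.35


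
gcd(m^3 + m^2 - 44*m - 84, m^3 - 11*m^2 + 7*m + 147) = m - 7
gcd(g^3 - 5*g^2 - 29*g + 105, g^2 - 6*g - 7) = g - 7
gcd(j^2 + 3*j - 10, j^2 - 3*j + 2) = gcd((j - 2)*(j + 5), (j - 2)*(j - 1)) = j - 2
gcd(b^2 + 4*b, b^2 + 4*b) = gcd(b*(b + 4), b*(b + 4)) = b^2 + 4*b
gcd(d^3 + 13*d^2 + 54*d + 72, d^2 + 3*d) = d + 3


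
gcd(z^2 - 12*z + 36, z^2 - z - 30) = z - 6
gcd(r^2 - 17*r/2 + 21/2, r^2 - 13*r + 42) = r - 7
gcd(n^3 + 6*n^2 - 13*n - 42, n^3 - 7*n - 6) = n^2 - n - 6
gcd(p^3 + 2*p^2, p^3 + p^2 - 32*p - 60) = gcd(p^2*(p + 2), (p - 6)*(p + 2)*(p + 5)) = p + 2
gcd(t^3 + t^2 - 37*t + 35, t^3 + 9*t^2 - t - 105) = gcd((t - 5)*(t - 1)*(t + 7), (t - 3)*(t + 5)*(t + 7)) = t + 7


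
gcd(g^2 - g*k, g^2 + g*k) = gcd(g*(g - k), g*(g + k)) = g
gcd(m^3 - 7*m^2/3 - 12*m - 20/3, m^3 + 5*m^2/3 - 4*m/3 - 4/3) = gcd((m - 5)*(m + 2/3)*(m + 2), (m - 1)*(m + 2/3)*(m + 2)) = m^2 + 8*m/3 + 4/3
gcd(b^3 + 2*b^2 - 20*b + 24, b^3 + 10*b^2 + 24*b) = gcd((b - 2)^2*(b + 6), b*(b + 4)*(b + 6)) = b + 6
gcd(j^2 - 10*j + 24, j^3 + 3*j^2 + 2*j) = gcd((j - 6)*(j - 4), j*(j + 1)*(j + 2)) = 1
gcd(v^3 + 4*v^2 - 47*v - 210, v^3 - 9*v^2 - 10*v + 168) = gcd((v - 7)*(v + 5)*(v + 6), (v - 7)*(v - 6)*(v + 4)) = v - 7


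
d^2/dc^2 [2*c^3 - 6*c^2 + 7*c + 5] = 12*c - 12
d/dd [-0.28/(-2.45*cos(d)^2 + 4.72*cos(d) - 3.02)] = (1.372*cos(d) - 1.3216)*sin(d)/(2.45*cos(d)^2 - 4.72*cos(d) + 3.02)^2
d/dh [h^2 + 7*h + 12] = 2*h + 7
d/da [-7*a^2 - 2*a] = -14*a - 2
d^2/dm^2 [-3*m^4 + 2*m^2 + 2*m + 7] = 4 - 36*m^2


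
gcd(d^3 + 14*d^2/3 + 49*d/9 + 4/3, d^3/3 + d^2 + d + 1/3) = 1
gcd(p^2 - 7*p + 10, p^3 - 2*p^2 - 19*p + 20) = p - 5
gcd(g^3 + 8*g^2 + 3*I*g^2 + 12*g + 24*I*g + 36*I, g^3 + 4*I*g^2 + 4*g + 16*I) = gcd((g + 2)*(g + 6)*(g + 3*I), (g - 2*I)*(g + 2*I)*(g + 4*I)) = 1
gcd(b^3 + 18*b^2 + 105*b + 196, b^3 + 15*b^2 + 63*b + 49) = b^2 + 14*b + 49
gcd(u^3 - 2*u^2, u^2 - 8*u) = u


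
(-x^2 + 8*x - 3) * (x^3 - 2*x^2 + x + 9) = -x^5 + 10*x^4 - 20*x^3 + 5*x^2 + 69*x - 27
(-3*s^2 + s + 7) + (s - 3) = -3*s^2 + 2*s + 4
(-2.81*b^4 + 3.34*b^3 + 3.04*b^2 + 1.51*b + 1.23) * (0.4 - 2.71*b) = 7.6151*b^5 - 10.1754*b^4 - 6.9024*b^3 - 2.8761*b^2 - 2.7293*b + 0.492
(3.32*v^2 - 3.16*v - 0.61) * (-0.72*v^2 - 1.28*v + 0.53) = -2.3904*v^4 - 1.9744*v^3 + 6.2436*v^2 - 0.894*v - 0.3233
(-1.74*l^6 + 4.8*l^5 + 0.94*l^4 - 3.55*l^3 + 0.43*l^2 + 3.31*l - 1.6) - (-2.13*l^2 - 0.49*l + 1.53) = -1.74*l^6 + 4.8*l^5 + 0.94*l^4 - 3.55*l^3 + 2.56*l^2 + 3.8*l - 3.13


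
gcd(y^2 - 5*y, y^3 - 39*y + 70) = y - 5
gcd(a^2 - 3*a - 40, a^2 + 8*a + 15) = a + 5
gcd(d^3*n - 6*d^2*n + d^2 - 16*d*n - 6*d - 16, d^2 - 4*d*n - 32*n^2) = 1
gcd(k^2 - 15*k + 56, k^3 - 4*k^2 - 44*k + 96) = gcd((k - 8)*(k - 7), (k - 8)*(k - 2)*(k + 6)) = k - 8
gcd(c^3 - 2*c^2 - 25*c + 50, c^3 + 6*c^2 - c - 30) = c^2 + 3*c - 10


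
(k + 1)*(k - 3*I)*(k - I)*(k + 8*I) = k^4 + k^3 + 4*I*k^3 + 29*k^2 + 4*I*k^2 + 29*k - 24*I*k - 24*I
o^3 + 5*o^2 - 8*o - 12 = (o - 2)*(o + 1)*(o + 6)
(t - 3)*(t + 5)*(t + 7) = t^3 + 9*t^2 - t - 105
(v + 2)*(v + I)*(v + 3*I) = v^3 + 2*v^2 + 4*I*v^2 - 3*v + 8*I*v - 6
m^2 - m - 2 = (m - 2)*(m + 1)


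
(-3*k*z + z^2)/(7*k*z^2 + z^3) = (-3*k + z)/(z*(7*k + z))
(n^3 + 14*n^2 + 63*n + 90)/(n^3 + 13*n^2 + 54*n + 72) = (n + 5)/(n + 4)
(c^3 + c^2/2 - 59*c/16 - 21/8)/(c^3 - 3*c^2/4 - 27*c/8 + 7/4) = (4*c + 3)/(2*(2*c - 1))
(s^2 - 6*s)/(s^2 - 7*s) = (s - 6)/(s - 7)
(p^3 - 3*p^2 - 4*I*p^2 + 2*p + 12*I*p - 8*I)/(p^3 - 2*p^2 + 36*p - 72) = (p^2 - p*(1 + 4*I) + 4*I)/(p^2 + 36)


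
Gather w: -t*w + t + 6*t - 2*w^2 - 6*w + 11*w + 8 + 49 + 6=7*t - 2*w^2 + w*(5 - t) + 63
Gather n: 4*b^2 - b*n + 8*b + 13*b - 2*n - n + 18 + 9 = 4*b^2 + 21*b + n*(-b - 3) + 27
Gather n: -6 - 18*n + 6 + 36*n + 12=18*n + 12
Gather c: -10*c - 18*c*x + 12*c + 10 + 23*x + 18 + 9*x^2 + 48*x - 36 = c*(2 - 18*x) + 9*x^2 + 71*x - 8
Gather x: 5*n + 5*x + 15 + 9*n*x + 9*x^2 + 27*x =5*n + 9*x^2 + x*(9*n + 32) + 15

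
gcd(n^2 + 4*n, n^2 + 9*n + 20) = n + 4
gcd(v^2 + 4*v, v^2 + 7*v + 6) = 1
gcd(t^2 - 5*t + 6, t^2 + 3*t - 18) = t - 3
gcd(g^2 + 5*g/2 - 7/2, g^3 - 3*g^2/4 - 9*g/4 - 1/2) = 1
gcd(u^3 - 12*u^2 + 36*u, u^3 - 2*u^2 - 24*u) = u^2 - 6*u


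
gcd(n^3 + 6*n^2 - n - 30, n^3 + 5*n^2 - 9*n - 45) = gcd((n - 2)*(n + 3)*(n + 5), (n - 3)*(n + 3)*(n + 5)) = n^2 + 8*n + 15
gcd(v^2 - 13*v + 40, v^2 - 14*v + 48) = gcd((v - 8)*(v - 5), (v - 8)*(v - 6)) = v - 8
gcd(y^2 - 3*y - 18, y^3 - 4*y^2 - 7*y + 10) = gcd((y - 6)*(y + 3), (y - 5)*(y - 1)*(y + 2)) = 1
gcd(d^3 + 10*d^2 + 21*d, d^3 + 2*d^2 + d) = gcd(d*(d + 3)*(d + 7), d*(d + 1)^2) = d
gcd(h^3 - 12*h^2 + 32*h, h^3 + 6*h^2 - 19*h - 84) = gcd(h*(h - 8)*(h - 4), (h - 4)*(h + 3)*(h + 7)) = h - 4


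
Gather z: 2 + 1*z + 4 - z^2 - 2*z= -z^2 - z + 6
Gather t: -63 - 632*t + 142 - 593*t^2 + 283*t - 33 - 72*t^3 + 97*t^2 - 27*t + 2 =-72*t^3 - 496*t^2 - 376*t + 48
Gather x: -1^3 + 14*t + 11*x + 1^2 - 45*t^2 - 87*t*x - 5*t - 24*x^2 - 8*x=-45*t^2 + 9*t - 24*x^2 + x*(3 - 87*t)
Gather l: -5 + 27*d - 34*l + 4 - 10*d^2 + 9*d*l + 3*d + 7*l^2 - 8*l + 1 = -10*d^2 + 30*d + 7*l^2 + l*(9*d - 42)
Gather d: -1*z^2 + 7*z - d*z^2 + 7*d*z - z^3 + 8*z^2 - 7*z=d*(-z^2 + 7*z) - z^3 + 7*z^2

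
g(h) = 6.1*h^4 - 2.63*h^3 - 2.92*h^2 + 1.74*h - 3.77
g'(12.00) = 40958.70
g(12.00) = 121541.59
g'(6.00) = 4953.06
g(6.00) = 7239.07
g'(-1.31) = -59.00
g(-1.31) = 12.82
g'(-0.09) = 2.18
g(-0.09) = -3.95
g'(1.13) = 20.27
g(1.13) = 0.62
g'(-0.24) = 2.35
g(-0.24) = -4.30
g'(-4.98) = -3178.40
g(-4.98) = 3991.83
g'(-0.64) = -4.15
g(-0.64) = -4.37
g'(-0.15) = 2.36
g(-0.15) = -4.08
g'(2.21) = 213.67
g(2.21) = 102.94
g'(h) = 24.4*h^3 - 7.89*h^2 - 5.84*h + 1.74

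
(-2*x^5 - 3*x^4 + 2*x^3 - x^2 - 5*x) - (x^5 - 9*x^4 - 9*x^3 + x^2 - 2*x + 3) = -3*x^5 + 6*x^4 + 11*x^3 - 2*x^2 - 3*x - 3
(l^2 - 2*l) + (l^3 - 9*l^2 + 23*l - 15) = l^3 - 8*l^2 + 21*l - 15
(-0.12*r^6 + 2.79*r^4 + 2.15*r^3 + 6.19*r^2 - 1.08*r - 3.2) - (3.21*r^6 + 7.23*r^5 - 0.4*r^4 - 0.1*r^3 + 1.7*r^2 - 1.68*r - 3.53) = -3.33*r^6 - 7.23*r^5 + 3.19*r^4 + 2.25*r^3 + 4.49*r^2 + 0.6*r + 0.33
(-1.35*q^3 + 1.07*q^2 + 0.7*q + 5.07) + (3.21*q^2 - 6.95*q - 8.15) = -1.35*q^3 + 4.28*q^2 - 6.25*q - 3.08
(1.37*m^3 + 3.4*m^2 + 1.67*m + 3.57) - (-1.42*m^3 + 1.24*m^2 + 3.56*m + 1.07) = 2.79*m^3 + 2.16*m^2 - 1.89*m + 2.5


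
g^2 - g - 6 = (g - 3)*(g + 2)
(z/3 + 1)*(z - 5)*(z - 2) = z^3/3 - 4*z^2/3 - 11*z/3 + 10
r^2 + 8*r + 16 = (r + 4)^2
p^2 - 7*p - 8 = (p - 8)*(p + 1)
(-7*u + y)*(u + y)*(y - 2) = -7*u^2*y + 14*u^2 - 6*u*y^2 + 12*u*y + y^3 - 2*y^2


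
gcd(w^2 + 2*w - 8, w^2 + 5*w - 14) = w - 2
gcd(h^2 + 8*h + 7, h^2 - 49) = h + 7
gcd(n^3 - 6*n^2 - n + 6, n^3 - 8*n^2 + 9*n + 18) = n^2 - 5*n - 6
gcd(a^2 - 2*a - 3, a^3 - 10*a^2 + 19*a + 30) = a + 1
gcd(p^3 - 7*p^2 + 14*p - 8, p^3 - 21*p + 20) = p^2 - 5*p + 4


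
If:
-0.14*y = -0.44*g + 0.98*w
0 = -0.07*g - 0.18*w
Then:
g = 0.170500676589986*y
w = -0.0663058186738836*y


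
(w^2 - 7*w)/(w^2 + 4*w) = (w - 7)/(w + 4)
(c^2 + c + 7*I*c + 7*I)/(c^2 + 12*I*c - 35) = (c + 1)/(c + 5*I)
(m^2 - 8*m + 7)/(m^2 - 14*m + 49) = (m - 1)/(m - 7)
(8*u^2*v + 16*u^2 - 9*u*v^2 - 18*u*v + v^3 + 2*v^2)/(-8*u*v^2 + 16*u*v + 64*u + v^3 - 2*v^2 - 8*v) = (-u + v)/(v - 4)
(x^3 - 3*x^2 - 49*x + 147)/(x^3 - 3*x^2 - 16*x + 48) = (x^2 - 49)/(x^2 - 16)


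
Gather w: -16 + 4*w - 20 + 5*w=9*w - 36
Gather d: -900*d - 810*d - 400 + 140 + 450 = 190 - 1710*d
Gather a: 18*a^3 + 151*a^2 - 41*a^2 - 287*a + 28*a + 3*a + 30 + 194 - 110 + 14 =18*a^3 + 110*a^2 - 256*a + 128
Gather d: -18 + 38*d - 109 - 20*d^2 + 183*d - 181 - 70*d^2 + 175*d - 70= -90*d^2 + 396*d - 378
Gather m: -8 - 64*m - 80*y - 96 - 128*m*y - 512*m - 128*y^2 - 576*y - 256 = m*(-128*y - 576) - 128*y^2 - 656*y - 360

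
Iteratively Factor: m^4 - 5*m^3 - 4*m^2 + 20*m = (m - 2)*(m^3 - 3*m^2 - 10*m) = m*(m - 2)*(m^2 - 3*m - 10) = m*(m - 5)*(m - 2)*(m + 2)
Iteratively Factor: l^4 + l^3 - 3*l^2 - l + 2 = (l - 1)*(l^3 + 2*l^2 - l - 2) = (l - 1)*(l + 1)*(l^2 + l - 2) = (l - 1)*(l + 1)*(l + 2)*(l - 1)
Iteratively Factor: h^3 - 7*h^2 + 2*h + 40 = (h - 4)*(h^2 - 3*h - 10) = (h - 5)*(h - 4)*(h + 2)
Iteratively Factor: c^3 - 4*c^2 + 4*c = (c)*(c^2 - 4*c + 4) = c*(c - 2)*(c - 2)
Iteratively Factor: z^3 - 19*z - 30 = (z - 5)*(z^2 + 5*z + 6) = (z - 5)*(z + 3)*(z + 2)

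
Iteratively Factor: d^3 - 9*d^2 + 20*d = (d - 4)*(d^2 - 5*d) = (d - 5)*(d - 4)*(d)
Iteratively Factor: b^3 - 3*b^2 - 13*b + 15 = (b - 5)*(b^2 + 2*b - 3) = (b - 5)*(b + 3)*(b - 1)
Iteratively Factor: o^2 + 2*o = (o)*(o + 2)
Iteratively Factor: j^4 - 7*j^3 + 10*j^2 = (j - 2)*(j^3 - 5*j^2) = j*(j - 2)*(j^2 - 5*j) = j*(j - 5)*(j - 2)*(j)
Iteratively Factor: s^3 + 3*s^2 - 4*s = (s + 4)*(s^2 - s) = s*(s + 4)*(s - 1)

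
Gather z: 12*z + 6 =12*z + 6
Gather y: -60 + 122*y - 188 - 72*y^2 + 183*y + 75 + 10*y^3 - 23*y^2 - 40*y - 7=10*y^3 - 95*y^2 + 265*y - 180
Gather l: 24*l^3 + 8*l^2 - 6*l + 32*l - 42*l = 24*l^3 + 8*l^2 - 16*l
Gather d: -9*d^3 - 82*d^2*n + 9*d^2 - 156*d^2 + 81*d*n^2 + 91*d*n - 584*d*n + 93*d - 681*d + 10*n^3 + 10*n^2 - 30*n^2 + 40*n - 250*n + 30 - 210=-9*d^3 + d^2*(-82*n - 147) + d*(81*n^2 - 493*n - 588) + 10*n^3 - 20*n^2 - 210*n - 180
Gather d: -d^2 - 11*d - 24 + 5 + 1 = -d^2 - 11*d - 18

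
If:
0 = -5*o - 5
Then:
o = -1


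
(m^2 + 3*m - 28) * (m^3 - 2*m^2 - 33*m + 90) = m^5 + m^4 - 67*m^3 + 47*m^2 + 1194*m - 2520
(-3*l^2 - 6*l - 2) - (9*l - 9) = -3*l^2 - 15*l + 7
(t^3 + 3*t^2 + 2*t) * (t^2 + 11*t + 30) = t^5 + 14*t^4 + 65*t^3 + 112*t^2 + 60*t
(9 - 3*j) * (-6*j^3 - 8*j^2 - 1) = 18*j^4 - 30*j^3 - 72*j^2 + 3*j - 9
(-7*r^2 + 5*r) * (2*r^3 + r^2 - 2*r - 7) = -14*r^5 + 3*r^4 + 19*r^3 + 39*r^2 - 35*r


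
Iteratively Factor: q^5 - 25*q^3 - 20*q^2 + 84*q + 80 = (q + 4)*(q^4 - 4*q^3 - 9*q^2 + 16*q + 20) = (q + 2)*(q + 4)*(q^3 - 6*q^2 + 3*q + 10) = (q - 5)*(q + 2)*(q + 4)*(q^2 - q - 2) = (q - 5)*(q - 2)*(q + 2)*(q + 4)*(q + 1)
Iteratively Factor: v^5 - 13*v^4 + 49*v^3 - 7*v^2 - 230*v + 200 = (v - 5)*(v^4 - 8*v^3 + 9*v^2 + 38*v - 40) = (v - 5)*(v - 4)*(v^3 - 4*v^2 - 7*v + 10) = (v - 5)^2*(v - 4)*(v^2 + v - 2) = (v - 5)^2*(v - 4)*(v - 1)*(v + 2)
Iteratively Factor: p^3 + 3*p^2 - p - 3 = (p - 1)*(p^2 + 4*p + 3) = (p - 1)*(p + 1)*(p + 3)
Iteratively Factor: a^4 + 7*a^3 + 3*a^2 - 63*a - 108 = (a + 3)*(a^3 + 4*a^2 - 9*a - 36) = (a - 3)*(a + 3)*(a^2 + 7*a + 12) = (a - 3)*(a + 3)*(a + 4)*(a + 3)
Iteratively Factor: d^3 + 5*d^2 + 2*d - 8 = (d + 2)*(d^2 + 3*d - 4) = (d - 1)*(d + 2)*(d + 4)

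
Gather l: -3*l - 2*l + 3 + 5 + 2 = 10 - 5*l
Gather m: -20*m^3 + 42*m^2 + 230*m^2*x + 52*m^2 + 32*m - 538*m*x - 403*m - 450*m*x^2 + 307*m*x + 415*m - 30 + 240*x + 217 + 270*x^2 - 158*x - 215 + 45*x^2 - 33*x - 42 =-20*m^3 + m^2*(230*x + 94) + m*(-450*x^2 - 231*x + 44) + 315*x^2 + 49*x - 70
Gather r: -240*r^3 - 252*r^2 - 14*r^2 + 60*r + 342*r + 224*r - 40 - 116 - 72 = -240*r^3 - 266*r^2 + 626*r - 228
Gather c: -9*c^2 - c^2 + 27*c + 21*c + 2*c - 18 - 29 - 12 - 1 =-10*c^2 + 50*c - 60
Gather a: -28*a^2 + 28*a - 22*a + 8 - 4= -28*a^2 + 6*a + 4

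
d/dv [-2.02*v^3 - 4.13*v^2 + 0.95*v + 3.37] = -6.06*v^2 - 8.26*v + 0.95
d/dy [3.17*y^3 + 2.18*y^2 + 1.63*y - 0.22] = 9.51*y^2 + 4.36*y + 1.63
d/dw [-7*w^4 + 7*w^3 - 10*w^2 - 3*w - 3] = -28*w^3 + 21*w^2 - 20*w - 3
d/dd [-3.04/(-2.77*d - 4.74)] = -8.4208/(2.77*d + 4.74)^2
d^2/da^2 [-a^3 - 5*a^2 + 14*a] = -6*a - 10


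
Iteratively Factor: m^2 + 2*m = (m + 2)*(m)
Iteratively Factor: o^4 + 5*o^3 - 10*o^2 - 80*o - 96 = (o - 4)*(o^3 + 9*o^2 + 26*o + 24) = (o - 4)*(o + 2)*(o^2 + 7*o + 12) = (o - 4)*(o + 2)*(o + 4)*(o + 3)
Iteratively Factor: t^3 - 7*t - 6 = (t - 3)*(t^2 + 3*t + 2) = (t - 3)*(t + 1)*(t + 2)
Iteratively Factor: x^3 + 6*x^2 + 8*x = (x)*(x^2 + 6*x + 8) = x*(x + 4)*(x + 2)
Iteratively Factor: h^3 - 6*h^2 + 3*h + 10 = (h - 5)*(h^2 - h - 2) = (h - 5)*(h + 1)*(h - 2)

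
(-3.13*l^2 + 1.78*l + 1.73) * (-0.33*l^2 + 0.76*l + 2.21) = 1.0329*l^4 - 2.9662*l^3 - 6.1354*l^2 + 5.2486*l + 3.8233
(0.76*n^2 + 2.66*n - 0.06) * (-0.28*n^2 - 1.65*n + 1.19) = -0.2128*n^4 - 1.9988*n^3 - 3.4678*n^2 + 3.2644*n - 0.0714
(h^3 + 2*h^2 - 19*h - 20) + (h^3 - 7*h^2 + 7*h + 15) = 2*h^3 - 5*h^2 - 12*h - 5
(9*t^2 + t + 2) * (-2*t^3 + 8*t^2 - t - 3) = -18*t^5 + 70*t^4 - 5*t^3 - 12*t^2 - 5*t - 6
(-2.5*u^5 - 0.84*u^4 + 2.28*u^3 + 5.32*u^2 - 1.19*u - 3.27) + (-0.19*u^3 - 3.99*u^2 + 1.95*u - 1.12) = -2.5*u^5 - 0.84*u^4 + 2.09*u^3 + 1.33*u^2 + 0.76*u - 4.39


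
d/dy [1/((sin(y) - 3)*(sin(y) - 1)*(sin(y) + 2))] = (-3*sin(y)^2 + 4*sin(y) + 5)*cos(y)/((sin(y) - 3)^2*(sin(y) - 1)^2*(sin(y) + 2)^2)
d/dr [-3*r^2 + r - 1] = 1 - 6*r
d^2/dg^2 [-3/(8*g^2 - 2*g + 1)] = 24*(16*g^2 - 4*g - (8*g - 1)^2 + 2)/(8*g^2 - 2*g + 1)^3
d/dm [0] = 0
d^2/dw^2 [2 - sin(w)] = sin(w)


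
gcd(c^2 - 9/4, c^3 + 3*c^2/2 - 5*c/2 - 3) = c - 3/2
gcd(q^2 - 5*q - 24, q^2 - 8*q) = q - 8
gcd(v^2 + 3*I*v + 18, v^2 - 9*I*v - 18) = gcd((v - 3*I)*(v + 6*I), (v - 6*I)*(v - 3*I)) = v - 3*I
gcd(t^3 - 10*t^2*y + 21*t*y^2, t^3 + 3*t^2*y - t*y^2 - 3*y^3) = 1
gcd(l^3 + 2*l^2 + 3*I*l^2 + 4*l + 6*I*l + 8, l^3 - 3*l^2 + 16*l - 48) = l + 4*I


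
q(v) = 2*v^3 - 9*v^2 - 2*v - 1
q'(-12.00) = 1078.00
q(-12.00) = -4729.00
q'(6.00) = 106.00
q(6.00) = 95.00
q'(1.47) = -15.49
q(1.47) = -17.04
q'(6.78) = 151.77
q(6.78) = 195.06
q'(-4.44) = 196.20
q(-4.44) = -344.60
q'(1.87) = -14.68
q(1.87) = -23.13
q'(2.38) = -10.85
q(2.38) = -29.78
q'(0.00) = -2.00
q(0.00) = -1.00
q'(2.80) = -5.36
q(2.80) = -33.26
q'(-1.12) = 25.69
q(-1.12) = -12.86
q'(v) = 6*v^2 - 18*v - 2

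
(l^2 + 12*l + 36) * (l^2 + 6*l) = l^4 + 18*l^3 + 108*l^2 + 216*l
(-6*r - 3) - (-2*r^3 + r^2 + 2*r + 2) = 2*r^3 - r^2 - 8*r - 5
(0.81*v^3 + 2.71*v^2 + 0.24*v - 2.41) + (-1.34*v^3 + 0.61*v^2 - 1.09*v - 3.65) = -0.53*v^3 + 3.32*v^2 - 0.85*v - 6.06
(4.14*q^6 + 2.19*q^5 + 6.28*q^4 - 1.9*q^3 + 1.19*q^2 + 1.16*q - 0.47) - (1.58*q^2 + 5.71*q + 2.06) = 4.14*q^6 + 2.19*q^5 + 6.28*q^4 - 1.9*q^3 - 0.39*q^2 - 4.55*q - 2.53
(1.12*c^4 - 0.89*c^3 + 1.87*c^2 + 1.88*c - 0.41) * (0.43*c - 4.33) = 0.4816*c^5 - 5.2323*c^4 + 4.6578*c^3 - 7.2887*c^2 - 8.3167*c + 1.7753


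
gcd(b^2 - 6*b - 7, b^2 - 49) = b - 7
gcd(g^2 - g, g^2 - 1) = g - 1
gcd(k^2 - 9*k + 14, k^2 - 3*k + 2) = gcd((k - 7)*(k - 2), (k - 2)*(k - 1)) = k - 2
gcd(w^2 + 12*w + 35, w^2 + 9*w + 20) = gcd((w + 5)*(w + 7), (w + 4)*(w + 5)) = w + 5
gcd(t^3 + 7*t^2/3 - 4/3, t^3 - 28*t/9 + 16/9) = t^2 + 4*t/3 - 4/3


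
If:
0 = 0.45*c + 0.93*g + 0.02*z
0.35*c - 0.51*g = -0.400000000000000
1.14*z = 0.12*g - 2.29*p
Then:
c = -0.0183783783783784*z - 0.67027027027027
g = 0.324324324324324 - 0.0126126126126126*z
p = 0.0169951610999646 - 0.498477516818128*z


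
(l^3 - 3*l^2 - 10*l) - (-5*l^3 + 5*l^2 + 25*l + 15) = 6*l^3 - 8*l^2 - 35*l - 15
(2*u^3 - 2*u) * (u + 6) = 2*u^4 + 12*u^3 - 2*u^2 - 12*u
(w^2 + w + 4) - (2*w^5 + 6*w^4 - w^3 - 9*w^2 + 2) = -2*w^5 - 6*w^4 + w^3 + 10*w^2 + w + 2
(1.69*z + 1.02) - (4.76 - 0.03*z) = 1.72*z - 3.74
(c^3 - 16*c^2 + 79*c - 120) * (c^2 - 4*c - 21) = c^5 - 20*c^4 + 122*c^3 - 100*c^2 - 1179*c + 2520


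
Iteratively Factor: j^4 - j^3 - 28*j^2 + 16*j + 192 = (j + 4)*(j^3 - 5*j^2 - 8*j + 48) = (j - 4)*(j + 4)*(j^2 - j - 12) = (j - 4)*(j + 3)*(j + 4)*(j - 4)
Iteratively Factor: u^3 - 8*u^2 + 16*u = (u - 4)*(u^2 - 4*u) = u*(u - 4)*(u - 4)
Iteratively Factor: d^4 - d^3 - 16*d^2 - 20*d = (d)*(d^3 - d^2 - 16*d - 20) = d*(d + 2)*(d^2 - 3*d - 10) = d*(d + 2)^2*(d - 5)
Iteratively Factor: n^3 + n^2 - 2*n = (n)*(n^2 + n - 2) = n*(n + 2)*(n - 1)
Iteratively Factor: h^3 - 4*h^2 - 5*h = (h + 1)*(h^2 - 5*h) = (h - 5)*(h + 1)*(h)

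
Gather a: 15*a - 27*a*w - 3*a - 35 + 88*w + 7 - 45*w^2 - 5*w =a*(12 - 27*w) - 45*w^2 + 83*w - 28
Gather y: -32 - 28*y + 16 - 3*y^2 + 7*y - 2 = -3*y^2 - 21*y - 18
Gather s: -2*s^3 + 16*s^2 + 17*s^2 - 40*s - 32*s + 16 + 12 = -2*s^3 + 33*s^2 - 72*s + 28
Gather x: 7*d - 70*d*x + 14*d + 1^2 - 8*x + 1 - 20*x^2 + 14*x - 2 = 21*d - 20*x^2 + x*(6 - 70*d)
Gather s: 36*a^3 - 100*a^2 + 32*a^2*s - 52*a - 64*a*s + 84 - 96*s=36*a^3 - 100*a^2 - 52*a + s*(32*a^2 - 64*a - 96) + 84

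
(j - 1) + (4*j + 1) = 5*j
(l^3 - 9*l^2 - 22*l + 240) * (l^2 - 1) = l^5 - 9*l^4 - 23*l^3 + 249*l^2 + 22*l - 240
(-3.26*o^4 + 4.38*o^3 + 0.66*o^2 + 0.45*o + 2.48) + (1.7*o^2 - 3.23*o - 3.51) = -3.26*o^4 + 4.38*o^3 + 2.36*o^2 - 2.78*o - 1.03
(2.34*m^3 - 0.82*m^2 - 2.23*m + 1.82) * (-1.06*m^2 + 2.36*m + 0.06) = -2.4804*m^5 + 6.3916*m^4 + 0.569*m^3 - 7.2412*m^2 + 4.1614*m + 0.1092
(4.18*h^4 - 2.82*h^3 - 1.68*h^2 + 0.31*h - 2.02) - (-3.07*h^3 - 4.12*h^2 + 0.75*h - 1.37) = 4.18*h^4 + 0.25*h^3 + 2.44*h^2 - 0.44*h - 0.65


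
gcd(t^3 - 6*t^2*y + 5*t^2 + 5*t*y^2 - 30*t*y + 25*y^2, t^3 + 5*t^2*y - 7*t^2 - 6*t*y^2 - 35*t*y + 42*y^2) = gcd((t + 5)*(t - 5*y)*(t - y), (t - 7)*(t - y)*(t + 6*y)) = -t + y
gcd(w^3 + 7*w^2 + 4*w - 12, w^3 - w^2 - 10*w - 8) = w + 2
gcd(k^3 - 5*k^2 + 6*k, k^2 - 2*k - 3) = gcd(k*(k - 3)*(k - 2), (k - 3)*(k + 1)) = k - 3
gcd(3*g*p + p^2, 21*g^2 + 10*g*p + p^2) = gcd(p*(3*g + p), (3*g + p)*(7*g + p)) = 3*g + p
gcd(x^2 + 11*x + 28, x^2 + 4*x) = x + 4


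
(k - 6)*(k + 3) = k^2 - 3*k - 18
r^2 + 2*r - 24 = (r - 4)*(r + 6)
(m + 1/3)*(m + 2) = m^2 + 7*m/3 + 2/3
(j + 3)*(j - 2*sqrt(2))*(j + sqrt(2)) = j^3 - sqrt(2)*j^2 + 3*j^2 - 3*sqrt(2)*j - 4*j - 12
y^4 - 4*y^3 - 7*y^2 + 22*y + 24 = (y - 4)*(y - 3)*(y + 1)*(y + 2)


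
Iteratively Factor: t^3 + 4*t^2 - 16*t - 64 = (t + 4)*(t^2 - 16) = (t - 4)*(t + 4)*(t + 4)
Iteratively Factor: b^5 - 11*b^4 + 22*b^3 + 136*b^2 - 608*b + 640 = (b - 5)*(b^4 - 6*b^3 - 8*b^2 + 96*b - 128) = (b - 5)*(b - 4)*(b^3 - 2*b^2 - 16*b + 32) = (b - 5)*(b - 4)^2*(b^2 + 2*b - 8) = (b - 5)*(b - 4)^2*(b - 2)*(b + 4)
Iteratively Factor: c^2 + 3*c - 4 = (c + 4)*(c - 1)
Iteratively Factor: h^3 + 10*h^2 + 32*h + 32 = (h + 2)*(h^2 + 8*h + 16) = (h + 2)*(h + 4)*(h + 4)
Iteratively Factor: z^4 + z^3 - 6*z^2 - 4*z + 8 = (z + 2)*(z^3 - z^2 - 4*z + 4) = (z + 2)^2*(z^2 - 3*z + 2) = (z - 1)*(z + 2)^2*(z - 2)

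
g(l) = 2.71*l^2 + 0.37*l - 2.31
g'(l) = 5.42*l + 0.37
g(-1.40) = 2.48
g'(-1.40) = -7.22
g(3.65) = 35.14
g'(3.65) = 20.15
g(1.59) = 5.13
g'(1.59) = 8.99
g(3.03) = 23.69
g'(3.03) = 16.79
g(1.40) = 3.52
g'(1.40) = 7.96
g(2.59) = 16.83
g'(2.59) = 14.41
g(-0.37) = -2.08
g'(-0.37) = -1.64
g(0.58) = -1.18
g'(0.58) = 3.51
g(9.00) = 220.53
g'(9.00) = 49.15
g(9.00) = 220.53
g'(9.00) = 49.15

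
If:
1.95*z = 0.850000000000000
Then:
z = 0.44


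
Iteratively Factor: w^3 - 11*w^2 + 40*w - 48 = (w - 4)*(w^2 - 7*w + 12) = (w - 4)^2*(w - 3)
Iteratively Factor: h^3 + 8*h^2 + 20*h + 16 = (h + 2)*(h^2 + 6*h + 8) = (h + 2)^2*(h + 4)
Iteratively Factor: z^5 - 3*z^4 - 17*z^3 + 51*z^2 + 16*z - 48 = (z - 3)*(z^4 - 17*z^2 + 16) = (z - 3)*(z + 1)*(z^3 - z^2 - 16*z + 16) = (z - 3)*(z + 1)*(z + 4)*(z^2 - 5*z + 4) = (z - 4)*(z - 3)*(z + 1)*(z + 4)*(z - 1)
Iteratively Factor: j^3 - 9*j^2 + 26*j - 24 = (j - 2)*(j^2 - 7*j + 12) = (j - 3)*(j - 2)*(j - 4)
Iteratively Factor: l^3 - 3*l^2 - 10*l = (l + 2)*(l^2 - 5*l) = l*(l + 2)*(l - 5)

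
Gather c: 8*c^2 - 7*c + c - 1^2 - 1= 8*c^2 - 6*c - 2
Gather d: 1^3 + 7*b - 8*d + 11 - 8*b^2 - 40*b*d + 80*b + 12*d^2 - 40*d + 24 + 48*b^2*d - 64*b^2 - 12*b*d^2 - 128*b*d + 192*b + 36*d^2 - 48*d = -72*b^2 + 279*b + d^2*(48 - 12*b) + d*(48*b^2 - 168*b - 96) + 36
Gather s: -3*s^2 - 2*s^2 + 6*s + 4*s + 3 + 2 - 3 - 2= -5*s^2 + 10*s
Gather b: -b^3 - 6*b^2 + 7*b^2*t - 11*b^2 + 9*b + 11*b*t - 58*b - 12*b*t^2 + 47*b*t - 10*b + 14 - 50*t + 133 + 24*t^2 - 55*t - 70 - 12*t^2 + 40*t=-b^3 + b^2*(7*t - 17) + b*(-12*t^2 + 58*t - 59) + 12*t^2 - 65*t + 77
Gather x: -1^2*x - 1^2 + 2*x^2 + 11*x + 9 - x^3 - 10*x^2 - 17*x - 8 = -x^3 - 8*x^2 - 7*x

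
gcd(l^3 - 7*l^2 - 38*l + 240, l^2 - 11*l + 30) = l - 5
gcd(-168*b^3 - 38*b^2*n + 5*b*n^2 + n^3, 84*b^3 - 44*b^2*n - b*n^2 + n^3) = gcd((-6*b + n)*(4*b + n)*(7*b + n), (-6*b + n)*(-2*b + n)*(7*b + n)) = 42*b^2 - b*n - n^2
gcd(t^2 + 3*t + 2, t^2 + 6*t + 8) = t + 2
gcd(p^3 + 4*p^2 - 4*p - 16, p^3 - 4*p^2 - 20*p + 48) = p^2 + 2*p - 8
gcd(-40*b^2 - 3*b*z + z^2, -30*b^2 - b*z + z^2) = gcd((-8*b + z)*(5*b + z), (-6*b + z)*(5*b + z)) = 5*b + z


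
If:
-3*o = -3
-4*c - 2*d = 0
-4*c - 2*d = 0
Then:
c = -d/2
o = 1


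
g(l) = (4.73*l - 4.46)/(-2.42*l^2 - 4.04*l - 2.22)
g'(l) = (4.73*l - 4.46)*(4.84*l + 4.04)/(-2.42*l^2 - 4.04*l - 2.22)^2 + 4.73/(-2.42*l^2 - 4.04*l - 2.22)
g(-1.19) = 12.02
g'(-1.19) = 18.99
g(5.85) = -0.21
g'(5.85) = 0.02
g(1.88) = -0.24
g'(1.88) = -0.08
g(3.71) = -0.26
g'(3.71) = 0.02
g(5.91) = -0.21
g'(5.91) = 0.02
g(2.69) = -0.27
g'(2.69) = -0.00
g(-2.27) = 2.75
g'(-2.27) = 2.61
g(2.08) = -0.25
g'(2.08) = -0.05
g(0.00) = 2.01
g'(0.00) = -5.79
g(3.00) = -0.27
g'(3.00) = 0.01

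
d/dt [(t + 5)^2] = 2*t + 10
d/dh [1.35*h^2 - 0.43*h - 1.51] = 2.7*h - 0.43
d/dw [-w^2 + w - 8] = 1 - 2*w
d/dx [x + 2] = 1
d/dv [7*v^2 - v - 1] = 14*v - 1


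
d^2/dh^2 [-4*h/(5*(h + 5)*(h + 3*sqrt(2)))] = 8*(-h*(h + 5)^2 - h*(h + 5)*(h + 3*sqrt(2)) - h*(h + 3*sqrt(2))^2 + (h + 5)^2*(h + 3*sqrt(2)) + (h + 5)*(h + 3*sqrt(2))^2)/(5*(h + 5)^3*(h + 3*sqrt(2))^3)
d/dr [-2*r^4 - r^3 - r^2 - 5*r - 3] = -8*r^3 - 3*r^2 - 2*r - 5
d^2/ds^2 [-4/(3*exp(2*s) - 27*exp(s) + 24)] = 4*(-2*(2*exp(s) - 9)^2*exp(s) + (4*exp(s) - 9)*(exp(2*s) - 9*exp(s) + 8))*exp(s)/(3*(exp(2*s) - 9*exp(s) + 8)^3)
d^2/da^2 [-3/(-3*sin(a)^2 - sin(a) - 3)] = 3*(-36*sin(a)^4 - 9*sin(a)^3 + 89*sin(a)^2 + 21*sin(a) - 16)/(3*sin(a)^2 + sin(a) + 3)^3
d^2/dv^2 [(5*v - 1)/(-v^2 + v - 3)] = 2*(-(2*v - 1)^2*(5*v - 1) + 3*(5*v - 2)*(v^2 - v + 3))/(v^2 - v + 3)^3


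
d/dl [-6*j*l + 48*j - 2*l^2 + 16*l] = -6*j - 4*l + 16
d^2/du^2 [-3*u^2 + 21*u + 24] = -6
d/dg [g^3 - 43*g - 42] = 3*g^2 - 43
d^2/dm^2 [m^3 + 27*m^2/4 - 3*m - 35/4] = 6*m + 27/2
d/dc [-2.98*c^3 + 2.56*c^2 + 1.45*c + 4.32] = -8.94*c^2 + 5.12*c + 1.45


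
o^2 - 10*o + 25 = (o - 5)^2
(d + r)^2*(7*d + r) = 7*d^3 + 15*d^2*r + 9*d*r^2 + r^3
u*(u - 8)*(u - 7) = u^3 - 15*u^2 + 56*u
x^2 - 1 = (x - 1)*(x + 1)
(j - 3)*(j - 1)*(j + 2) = j^3 - 2*j^2 - 5*j + 6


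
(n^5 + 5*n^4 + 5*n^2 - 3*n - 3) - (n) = n^5 + 5*n^4 + 5*n^2 - 4*n - 3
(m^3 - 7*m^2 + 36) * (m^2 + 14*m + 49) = m^5 + 7*m^4 - 49*m^3 - 307*m^2 + 504*m + 1764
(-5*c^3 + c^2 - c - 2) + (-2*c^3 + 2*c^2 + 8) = -7*c^3 + 3*c^2 - c + 6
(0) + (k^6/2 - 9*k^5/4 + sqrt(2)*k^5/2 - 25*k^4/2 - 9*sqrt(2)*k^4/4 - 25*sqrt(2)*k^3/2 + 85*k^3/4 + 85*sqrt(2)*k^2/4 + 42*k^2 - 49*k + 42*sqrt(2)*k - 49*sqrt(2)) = k^6/2 - 9*k^5/4 + sqrt(2)*k^5/2 - 25*k^4/2 - 9*sqrt(2)*k^4/4 - 25*sqrt(2)*k^3/2 + 85*k^3/4 + 85*sqrt(2)*k^2/4 + 42*k^2 - 49*k + 42*sqrt(2)*k - 49*sqrt(2)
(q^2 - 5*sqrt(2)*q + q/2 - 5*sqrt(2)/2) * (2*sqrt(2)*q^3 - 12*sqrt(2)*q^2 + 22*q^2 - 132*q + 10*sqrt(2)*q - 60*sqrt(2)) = 2*sqrt(2)*q^5 - 11*sqrt(2)*q^4 + 2*q^4 - 106*sqrt(2)*q^3 - 11*q^3 - 106*q^2 + 550*sqrt(2)*q^2 + 300*sqrt(2)*q + 550*q + 300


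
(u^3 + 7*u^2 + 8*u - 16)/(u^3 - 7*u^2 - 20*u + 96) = (u^2 + 3*u - 4)/(u^2 - 11*u + 24)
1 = 1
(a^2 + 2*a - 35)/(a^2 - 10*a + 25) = (a + 7)/(a - 5)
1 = 1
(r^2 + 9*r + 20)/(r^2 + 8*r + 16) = (r + 5)/(r + 4)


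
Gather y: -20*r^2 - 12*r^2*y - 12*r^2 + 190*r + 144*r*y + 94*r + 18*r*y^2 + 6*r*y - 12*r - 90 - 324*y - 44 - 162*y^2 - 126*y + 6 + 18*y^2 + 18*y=-32*r^2 + 272*r + y^2*(18*r - 144) + y*(-12*r^2 + 150*r - 432) - 128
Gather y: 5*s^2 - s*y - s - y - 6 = 5*s^2 - s + y*(-s - 1) - 6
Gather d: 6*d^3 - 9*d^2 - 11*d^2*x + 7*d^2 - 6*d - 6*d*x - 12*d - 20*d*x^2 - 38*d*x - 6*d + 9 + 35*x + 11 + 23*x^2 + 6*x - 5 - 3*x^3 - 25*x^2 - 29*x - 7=6*d^3 + d^2*(-11*x - 2) + d*(-20*x^2 - 44*x - 24) - 3*x^3 - 2*x^2 + 12*x + 8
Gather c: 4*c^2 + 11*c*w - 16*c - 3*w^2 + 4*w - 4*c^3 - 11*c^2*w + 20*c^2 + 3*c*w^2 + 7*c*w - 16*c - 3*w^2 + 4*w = -4*c^3 + c^2*(24 - 11*w) + c*(3*w^2 + 18*w - 32) - 6*w^2 + 8*w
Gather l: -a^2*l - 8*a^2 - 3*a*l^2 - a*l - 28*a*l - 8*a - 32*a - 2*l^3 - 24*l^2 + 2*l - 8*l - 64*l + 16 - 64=-8*a^2 - 40*a - 2*l^3 + l^2*(-3*a - 24) + l*(-a^2 - 29*a - 70) - 48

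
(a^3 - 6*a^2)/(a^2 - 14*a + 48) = a^2/(a - 8)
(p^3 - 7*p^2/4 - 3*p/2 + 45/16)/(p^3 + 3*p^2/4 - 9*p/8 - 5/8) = (4*p^2 - 12*p + 9)/(2*(2*p^2 - p - 1))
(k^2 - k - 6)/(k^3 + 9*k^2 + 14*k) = (k - 3)/(k*(k + 7))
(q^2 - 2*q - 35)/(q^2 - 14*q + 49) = (q + 5)/(q - 7)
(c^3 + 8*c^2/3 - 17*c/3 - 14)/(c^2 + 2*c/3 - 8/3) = (3*c^2 + 2*c - 21)/(3*c - 4)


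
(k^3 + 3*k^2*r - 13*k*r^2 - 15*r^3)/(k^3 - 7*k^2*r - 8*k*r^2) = (-k^2 - 2*k*r + 15*r^2)/(k*(-k + 8*r))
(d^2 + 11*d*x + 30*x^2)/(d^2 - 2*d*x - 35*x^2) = (-d - 6*x)/(-d + 7*x)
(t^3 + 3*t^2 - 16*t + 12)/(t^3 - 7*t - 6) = (-t^3 - 3*t^2 + 16*t - 12)/(-t^3 + 7*t + 6)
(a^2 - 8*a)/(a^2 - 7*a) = (a - 8)/(a - 7)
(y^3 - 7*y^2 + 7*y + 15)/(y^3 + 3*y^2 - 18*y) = (y^2 - 4*y - 5)/(y*(y + 6))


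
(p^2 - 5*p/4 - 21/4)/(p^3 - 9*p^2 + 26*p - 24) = (p + 7/4)/(p^2 - 6*p + 8)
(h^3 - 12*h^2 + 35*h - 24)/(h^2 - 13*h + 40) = (h^2 - 4*h + 3)/(h - 5)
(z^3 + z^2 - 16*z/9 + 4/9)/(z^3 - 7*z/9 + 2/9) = (z + 2)/(z + 1)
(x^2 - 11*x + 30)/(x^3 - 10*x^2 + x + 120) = (x - 6)/(x^2 - 5*x - 24)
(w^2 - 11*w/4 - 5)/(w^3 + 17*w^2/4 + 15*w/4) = (w - 4)/(w*(w + 3))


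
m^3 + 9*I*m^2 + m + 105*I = (m - 3*I)*(m + 5*I)*(m + 7*I)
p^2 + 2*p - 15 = (p - 3)*(p + 5)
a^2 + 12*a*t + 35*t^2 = (a + 5*t)*(a + 7*t)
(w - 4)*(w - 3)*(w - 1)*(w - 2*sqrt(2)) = w^4 - 8*w^3 - 2*sqrt(2)*w^3 + 19*w^2 + 16*sqrt(2)*w^2 - 38*sqrt(2)*w - 12*w + 24*sqrt(2)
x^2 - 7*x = x*(x - 7)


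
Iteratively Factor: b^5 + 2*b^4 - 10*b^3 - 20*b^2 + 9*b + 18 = (b - 3)*(b^4 + 5*b^3 + 5*b^2 - 5*b - 6) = (b - 3)*(b + 2)*(b^3 + 3*b^2 - b - 3) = (b - 3)*(b + 2)*(b + 3)*(b^2 - 1) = (b - 3)*(b + 1)*(b + 2)*(b + 3)*(b - 1)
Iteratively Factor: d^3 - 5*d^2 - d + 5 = (d - 5)*(d^2 - 1) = (d - 5)*(d - 1)*(d + 1)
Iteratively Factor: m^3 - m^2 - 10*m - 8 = (m - 4)*(m^2 + 3*m + 2) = (m - 4)*(m + 2)*(m + 1)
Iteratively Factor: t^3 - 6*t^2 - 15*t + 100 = (t + 4)*(t^2 - 10*t + 25) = (t - 5)*(t + 4)*(t - 5)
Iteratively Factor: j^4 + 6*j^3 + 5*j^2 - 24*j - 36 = (j + 2)*(j^3 + 4*j^2 - 3*j - 18) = (j - 2)*(j + 2)*(j^2 + 6*j + 9) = (j - 2)*(j + 2)*(j + 3)*(j + 3)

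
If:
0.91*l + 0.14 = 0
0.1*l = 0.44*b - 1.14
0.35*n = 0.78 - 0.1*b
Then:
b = 2.56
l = -0.15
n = 1.50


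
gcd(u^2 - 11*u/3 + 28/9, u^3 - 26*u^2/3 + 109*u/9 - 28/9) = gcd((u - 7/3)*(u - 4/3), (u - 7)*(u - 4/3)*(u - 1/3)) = u - 4/3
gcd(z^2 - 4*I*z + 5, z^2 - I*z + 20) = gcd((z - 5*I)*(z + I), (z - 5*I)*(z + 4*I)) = z - 5*I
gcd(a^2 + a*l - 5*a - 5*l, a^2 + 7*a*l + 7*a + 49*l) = 1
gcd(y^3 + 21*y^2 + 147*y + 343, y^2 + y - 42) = y + 7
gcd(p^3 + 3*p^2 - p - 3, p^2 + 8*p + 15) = p + 3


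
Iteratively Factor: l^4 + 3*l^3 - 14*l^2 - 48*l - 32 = (l + 4)*(l^3 - l^2 - 10*l - 8) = (l + 1)*(l + 4)*(l^2 - 2*l - 8) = (l + 1)*(l + 2)*(l + 4)*(l - 4)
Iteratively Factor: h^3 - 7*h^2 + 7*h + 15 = (h + 1)*(h^2 - 8*h + 15) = (h - 5)*(h + 1)*(h - 3)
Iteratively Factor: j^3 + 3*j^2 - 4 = (j + 2)*(j^2 + j - 2) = (j + 2)^2*(j - 1)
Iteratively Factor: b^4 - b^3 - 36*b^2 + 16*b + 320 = (b - 5)*(b^3 + 4*b^2 - 16*b - 64) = (b - 5)*(b + 4)*(b^2 - 16) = (b - 5)*(b - 4)*(b + 4)*(b + 4)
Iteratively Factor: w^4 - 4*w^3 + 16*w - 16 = (w - 2)*(w^3 - 2*w^2 - 4*w + 8) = (w - 2)*(w + 2)*(w^2 - 4*w + 4) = (w - 2)^2*(w + 2)*(w - 2)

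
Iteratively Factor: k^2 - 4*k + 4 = (k - 2)*(k - 2)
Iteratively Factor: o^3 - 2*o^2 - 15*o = (o - 5)*(o^2 + 3*o) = (o - 5)*(o + 3)*(o)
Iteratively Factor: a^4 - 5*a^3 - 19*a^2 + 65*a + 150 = (a + 2)*(a^3 - 7*a^2 - 5*a + 75) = (a - 5)*(a + 2)*(a^2 - 2*a - 15) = (a - 5)^2*(a + 2)*(a + 3)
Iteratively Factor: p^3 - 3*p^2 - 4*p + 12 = (p - 2)*(p^2 - p - 6) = (p - 2)*(p + 2)*(p - 3)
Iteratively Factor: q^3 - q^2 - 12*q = (q)*(q^2 - q - 12) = q*(q - 4)*(q + 3)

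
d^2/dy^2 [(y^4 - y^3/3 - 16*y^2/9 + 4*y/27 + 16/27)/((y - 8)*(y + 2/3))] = 2*(y^3 - 24*y^2 + 192*y - 72)/(y^3 - 24*y^2 + 192*y - 512)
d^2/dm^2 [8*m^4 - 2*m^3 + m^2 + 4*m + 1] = 96*m^2 - 12*m + 2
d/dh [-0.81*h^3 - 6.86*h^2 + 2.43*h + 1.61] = -2.43*h^2 - 13.72*h + 2.43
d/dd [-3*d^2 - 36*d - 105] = -6*d - 36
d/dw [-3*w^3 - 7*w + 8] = -9*w^2 - 7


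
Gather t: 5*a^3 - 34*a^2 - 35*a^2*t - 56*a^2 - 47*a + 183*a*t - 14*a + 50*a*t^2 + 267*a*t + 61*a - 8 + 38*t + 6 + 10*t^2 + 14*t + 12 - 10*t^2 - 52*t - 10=5*a^3 - 90*a^2 + 50*a*t^2 + t*(-35*a^2 + 450*a)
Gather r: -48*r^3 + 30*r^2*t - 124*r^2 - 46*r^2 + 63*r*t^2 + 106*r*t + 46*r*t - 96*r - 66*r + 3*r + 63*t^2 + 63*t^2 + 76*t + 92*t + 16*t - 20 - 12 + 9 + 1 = -48*r^3 + r^2*(30*t - 170) + r*(63*t^2 + 152*t - 159) + 126*t^2 + 184*t - 22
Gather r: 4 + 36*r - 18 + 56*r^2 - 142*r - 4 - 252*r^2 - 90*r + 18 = -196*r^2 - 196*r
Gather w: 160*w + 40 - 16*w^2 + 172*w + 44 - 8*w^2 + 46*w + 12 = -24*w^2 + 378*w + 96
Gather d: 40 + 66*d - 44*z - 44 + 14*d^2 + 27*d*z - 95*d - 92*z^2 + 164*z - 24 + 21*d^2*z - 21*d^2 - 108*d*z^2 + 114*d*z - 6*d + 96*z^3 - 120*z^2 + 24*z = d^2*(21*z - 7) + d*(-108*z^2 + 141*z - 35) + 96*z^3 - 212*z^2 + 144*z - 28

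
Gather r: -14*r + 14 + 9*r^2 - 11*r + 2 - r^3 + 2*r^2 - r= -r^3 + 11*r^2 - 26*r + 16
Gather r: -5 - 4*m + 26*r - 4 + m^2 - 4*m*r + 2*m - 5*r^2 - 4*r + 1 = m^2 - 2*m - 5*r^2 + r*(22 - 4*m) - 8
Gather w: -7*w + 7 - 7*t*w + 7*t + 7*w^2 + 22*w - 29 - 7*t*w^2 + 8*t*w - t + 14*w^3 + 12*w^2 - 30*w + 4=6*t + 14*w^3 + w^2*(19 - 7*t) + w*(t - 15) - 18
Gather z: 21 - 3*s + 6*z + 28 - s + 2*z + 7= -4*s + 8*z + 56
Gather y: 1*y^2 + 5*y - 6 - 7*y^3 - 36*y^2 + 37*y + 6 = -7*y^3 - 35*y^2 + 42*y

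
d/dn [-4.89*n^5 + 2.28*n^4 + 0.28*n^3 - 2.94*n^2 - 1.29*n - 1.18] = -24.45*n^4 + 9.12*n^3 + 0.84*n^2 - 5.88*n - 1.29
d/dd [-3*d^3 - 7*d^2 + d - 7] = -9*d^2 - 14*d + 1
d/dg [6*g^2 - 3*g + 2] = 12*g - 3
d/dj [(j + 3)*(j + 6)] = 2*j + 9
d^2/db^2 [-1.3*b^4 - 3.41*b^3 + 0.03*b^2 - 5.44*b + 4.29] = -15.6*b^2 - 20.46*b + 0.06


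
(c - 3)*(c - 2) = c^2 - 5*c + 6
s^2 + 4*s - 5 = (s - 1)*(s + 5)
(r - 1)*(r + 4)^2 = r^3 + 7*r^2 + 8*r - 16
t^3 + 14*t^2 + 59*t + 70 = (t + 2)*(t + 5)*(t + 7)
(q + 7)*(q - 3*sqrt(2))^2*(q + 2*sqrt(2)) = q^4 - 4*sqrt(2)*q^3 + 7*q^3 - 28*sqrt(2)*q^2 - 6*q^2 - 42*q + 36*sqrt(2)*q + 252*sqrt(2)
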